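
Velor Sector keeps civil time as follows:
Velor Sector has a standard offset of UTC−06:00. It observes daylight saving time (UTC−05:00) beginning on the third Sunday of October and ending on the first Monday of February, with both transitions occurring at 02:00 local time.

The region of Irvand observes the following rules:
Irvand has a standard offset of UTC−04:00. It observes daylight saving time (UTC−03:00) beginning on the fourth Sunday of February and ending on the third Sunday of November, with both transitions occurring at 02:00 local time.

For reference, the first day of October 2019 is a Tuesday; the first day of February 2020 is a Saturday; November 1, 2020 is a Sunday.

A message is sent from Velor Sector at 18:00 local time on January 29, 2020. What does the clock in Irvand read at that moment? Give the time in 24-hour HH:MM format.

19:00

1 October 2019 is a Tuesday, so the first Sunday is October 6 and the third is October 20.
1 February 2020 is a Saturday, so the first Monday is February 3.
Daylight saving runs 20 October 2019 – 3 February 2020; January 29, 2020 is inside that window, so Velor Sector is at UTC−05:00.
18:00 Velor Sector + 5h = 23:00 UTC.
1 February 2020 is a Saturday, so the first Sunday is February 2 and the fourth is February 23.
1 November 2020 is a Sunday, so the first Sunday is November 1 and the third is November 15.
At the standard offset (UTC−04:00), 23:00 UTC − 4h = 19:00 Irvand standard time.
The standard-time date in Irvand, January 29, 2020, is outside the daylight-saving period (23 February – 15 November), so Irvand is on standard time, UTC−04:00.
23:00 UTC − 4h = 19:00 Irvand.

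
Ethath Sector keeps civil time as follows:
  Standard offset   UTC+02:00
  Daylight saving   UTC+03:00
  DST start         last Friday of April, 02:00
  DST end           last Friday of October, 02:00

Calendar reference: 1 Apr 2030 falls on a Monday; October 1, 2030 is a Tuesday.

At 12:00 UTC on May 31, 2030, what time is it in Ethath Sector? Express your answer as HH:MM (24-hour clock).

15:00

1 April 2030 is a Monday, so Fridays fall on 5, 12, 19, 26; the last is April 26.
1 October 2030 is a Tuesday, so Fridays fall on 4, 11, 18, 25; the last is October 25.
At the standard offset (UTC+02:00), 12:00 UTC + 2h = 14:00 Ethath Sector standard time.
Daylight saving runs 26 April – 25 October; the standard-time date in Ethath Sector, May 31, 2030, is inside that window, so Ethath Sector is at UTC+03:00.
12:00 UTC + 3h = 15:00 local.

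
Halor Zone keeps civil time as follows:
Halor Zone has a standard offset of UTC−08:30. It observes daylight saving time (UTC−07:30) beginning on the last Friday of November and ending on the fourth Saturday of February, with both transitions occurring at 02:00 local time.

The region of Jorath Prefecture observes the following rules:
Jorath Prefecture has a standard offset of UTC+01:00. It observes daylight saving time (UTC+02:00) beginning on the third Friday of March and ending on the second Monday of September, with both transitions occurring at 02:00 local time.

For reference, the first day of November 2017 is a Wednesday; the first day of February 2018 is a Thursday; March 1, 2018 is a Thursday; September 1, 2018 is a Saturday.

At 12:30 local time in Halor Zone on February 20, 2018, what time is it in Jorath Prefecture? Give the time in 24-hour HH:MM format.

1 November 2017 is a Wednesday, so Fridays fall on 3, 10, 17, 24; the last is November 24.
1 February 2018 is a Thursday, so the first Saturday is February 3 and the fourth is February 24.
February 20, 2018 falls between 24 November 2017 and 24 February 2018, so daylight saving is in effect and Halor Zone is at UTC−07:30.
12:30 Halor Zone + 7h30m = 20:00 UTC.
1 March 2018 is a Thursday, so the first Friday is March 2 and the third is March 16.
1 September 2018 is a Saturday, so the first Monday is September 3 and the second is September 10.
At the standard offset (UTC+01:00), 20:00 UTC + 1h = 21:00 Jorath Prefecture standard time.
The standard-time date in Jorath Prefecture, February 20, 2018, is outside the daylight-saving period (16 March – 10 September), so Jorath Prefecture is on standard time, UTC+01:00.
20:00 UTC + 1h = 21:00 Jorath Prefecture.

21:00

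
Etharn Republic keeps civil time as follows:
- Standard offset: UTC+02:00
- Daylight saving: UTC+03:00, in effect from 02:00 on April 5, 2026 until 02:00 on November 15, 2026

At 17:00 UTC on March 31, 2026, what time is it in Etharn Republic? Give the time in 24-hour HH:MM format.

19:00

At the standard offset (UTC+02:00), 17:00 UTC + 2h = 19:00 Etharn Republic standard time.
The standard-time date in Etharn Republic, March 31, 2026, does not fall between 5 April and 15 November, so daylight saving is not in effect and Etharn Republic is at UTC+02:00.
17:00 UTC + 2h = 19:00 local.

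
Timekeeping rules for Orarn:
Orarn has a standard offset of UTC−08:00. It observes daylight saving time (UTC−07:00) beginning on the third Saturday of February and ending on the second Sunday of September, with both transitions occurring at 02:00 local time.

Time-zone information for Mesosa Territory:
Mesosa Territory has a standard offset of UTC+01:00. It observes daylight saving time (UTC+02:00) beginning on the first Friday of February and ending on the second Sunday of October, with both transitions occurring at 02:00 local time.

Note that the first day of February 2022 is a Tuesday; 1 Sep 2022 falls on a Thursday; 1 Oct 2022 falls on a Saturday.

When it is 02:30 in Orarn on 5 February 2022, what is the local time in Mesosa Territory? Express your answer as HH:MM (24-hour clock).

12:30

1 February 2022 is a Tuesday, so the first Saturday is February 5 and the third is February 19.
1 September 2022 is a Thursday, so the first Sunday is September 4 and the second is September 11.
5 February 2022 is outside the daylight-saving period (19 February – 11 September), so Orarn is on standard time, UTC−08:00.
02:30 Orarn + 8h = 10:30 UTC.
1 February 2022 is a Tuesday, so the first Friday is February 4.
1 October 2022 is a Saturday, so the first Sunday is October 2 and the second is October 9.
At the standard offset (UTC+01:00), 10:30 UTC + 1h = 11:30 Mesosa Territory standard time.
The standard-time date in Mesosa Territory, 5 February 2022, falls between 4 February and 9 October, so daylight saving is in effect and Mesosa Territory is at UTC+02:00.
10:30 UTC + 2h = 12:30 Mesosa Territory.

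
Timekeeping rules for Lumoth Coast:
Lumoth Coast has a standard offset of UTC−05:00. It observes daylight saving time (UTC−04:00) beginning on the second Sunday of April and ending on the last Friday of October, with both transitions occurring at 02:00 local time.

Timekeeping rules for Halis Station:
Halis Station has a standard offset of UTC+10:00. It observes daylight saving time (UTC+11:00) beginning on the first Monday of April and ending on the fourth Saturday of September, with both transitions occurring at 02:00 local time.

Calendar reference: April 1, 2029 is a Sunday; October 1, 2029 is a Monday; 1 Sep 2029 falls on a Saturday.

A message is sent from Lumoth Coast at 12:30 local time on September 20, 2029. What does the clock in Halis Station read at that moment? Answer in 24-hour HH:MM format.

1 April 2029 is a Sunday, so the first Sunday is April 1 and the second is April 8.
1 October 2029 is a Monday, so Fridays fall on 5, 12, 19, 26; the last is October 26.
September 20, 2029 falls between 8 April and 26 October, so daylight saving is in effect and Lumoth Coast is at UTC−04:00.
12:30 Lumoth Coast + 4h = 16:30 UTC.
1 April 2029 is a Sunday, so the first Monday is April 2.
1 September 2029 is a Saturday, so the first Saturday is September 1 and the fourth is September 22.
At the standard offset (UTC+10:00), 16:30 UTC + 10h = 02:30 Halis Station standard time (rolling into the next day, 21 September 2029).
The standard-time date in Halis Station, September 21, 2029, falls between 2 April and 22 September, so daylight saving is in effect and Halis Station is at UTC+11:00.
16:30 UTC + 11h = 03:30 Halis Station (rolling into the next day, 21 September 2029).

03:30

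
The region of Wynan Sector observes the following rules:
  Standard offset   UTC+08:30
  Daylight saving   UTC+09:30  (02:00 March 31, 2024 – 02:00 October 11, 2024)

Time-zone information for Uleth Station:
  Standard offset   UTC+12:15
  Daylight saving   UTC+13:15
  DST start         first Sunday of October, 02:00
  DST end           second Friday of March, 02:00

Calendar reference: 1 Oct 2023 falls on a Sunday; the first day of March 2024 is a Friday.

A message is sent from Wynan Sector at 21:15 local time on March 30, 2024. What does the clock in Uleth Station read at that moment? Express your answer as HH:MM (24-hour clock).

01:00

March 30, 2024 does not fall between 31 March and 11 October, so daylight saving is not in effect and Wynan Sector is at UTC+08:30.
21:15 Wynan Sector − 8h30m = 12:45 UTC.
1 October 2023 is a Sunday, so the first Sunday is October 1.
1 March 2024 is a Friday, so the first Friday is March 1 and the second is March 8.
At the standard offset (UTC+12:15), 12:45 UTC + 12h15m = 01:00 Uleth Station standard time (rolling into the next day, 31 March 2024).
The standard-time date in Uleth Station, March 31, 2024, does not fall between 1 October 2023 and 8 March 2024, so daylight saving is not in effect and Uleth Station is at UTC+12:15.
12:45 UTC + 12h15m = 01:00 Uleth Station (rolling into the next day, 31 March 2024).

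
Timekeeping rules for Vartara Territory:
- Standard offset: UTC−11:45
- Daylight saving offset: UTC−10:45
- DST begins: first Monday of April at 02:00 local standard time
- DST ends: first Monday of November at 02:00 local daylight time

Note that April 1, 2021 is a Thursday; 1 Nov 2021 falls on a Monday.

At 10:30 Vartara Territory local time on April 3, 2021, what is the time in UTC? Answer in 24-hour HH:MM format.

22:15

1 April 2021 is a Thursday, so the first Monday is April 5.
1 November 2021 is a Monday, so the first Monday is November 1.
April 3, 2021 is outside the daylight-saving period (5 April – 1 November), so Vartara Territory is on standard time, UTC−11:45.
10:30 local + 11h45m = 22:15 UTC.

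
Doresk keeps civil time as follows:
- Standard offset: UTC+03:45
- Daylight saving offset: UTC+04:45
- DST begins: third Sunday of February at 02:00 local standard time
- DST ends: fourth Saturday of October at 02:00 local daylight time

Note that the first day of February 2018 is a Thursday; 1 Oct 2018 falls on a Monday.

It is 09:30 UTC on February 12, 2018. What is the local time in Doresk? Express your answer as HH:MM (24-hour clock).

1 February 2018 is a Thursday, so the first Sunday is February 4 and the third is February 18.
1 October 2018 is a Monday, so the first Saturday is October 6 and the fourth is October 27.
At the standard offset (UTC+03:45), 09:30 UTC + 3h45m = 13:15 Doresk standard time.
The standard-time date in Doresk, February 12, 2018, does not fall between 18 February and 27 October, so daylight saving is not in effect and Doresk is at UTC+03:45.
09:30 UTC + 3h45m = 13:15 local.

13:15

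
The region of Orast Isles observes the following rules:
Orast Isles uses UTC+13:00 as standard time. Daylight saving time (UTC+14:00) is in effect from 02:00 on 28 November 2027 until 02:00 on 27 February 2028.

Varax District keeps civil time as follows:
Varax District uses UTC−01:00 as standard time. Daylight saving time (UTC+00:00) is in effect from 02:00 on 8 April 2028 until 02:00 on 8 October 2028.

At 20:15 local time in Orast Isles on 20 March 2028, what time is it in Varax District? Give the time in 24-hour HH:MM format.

20 March 2028 does not fall between 28 November 2027 and 27 February 2028, so daylight saving is not in effect and Orast Isles is at UTC+13:00.
20:15 Orast Isles − 13h = 07:15 UTC.
At the standard offset (UTC−01:00), 07:15 UTC − 1h = 06:15 Varax District standard time.
Daylight saving runs 8 April – 8 October; the standard-time date in Varax District, 20 March 2028, is outside that window, so Varax District is on standard time at UTC−01:00.
07:15 UTC − 1h = 06:15 Varax District.

06:15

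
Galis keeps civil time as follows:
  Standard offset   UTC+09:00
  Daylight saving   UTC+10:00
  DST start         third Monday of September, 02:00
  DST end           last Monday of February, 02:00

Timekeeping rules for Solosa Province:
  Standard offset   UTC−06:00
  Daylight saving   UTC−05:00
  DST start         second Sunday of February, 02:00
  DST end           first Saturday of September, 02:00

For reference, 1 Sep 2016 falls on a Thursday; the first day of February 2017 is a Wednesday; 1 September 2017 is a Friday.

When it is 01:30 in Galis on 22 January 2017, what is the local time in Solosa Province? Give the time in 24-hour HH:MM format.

09:30

1 September 2016 is a Thursday, so the first Monday is September 5 and the third is September 19.
1 February 2017 is a Wednesday, so Mondays fall on 6, 13, 20, 27; the last is February 27.
Daylight saving runs 19 September 2016 – 27 February 2017; 22 January 2017 is inside that window, so Galis is at UTC+10:00.
01:30 Galis − 10h = 15:30 UTC (rolling into the previous day, 21 January 2017).
1 February 2017 is a Wednesday, so the first Sunday is February 5 and the second is February 12.
1 September 2017 is a Friday, so the first Saturday is September 2.
At the standard offset (UTC−06:00), 15:30 UTC − 6h = 09:30 Solosa Province standard time.
The standard-time date in Solosa Province, 21 January 2017, does not fall between 12 February and 2 September, so daylight saving is not in effect and Solosa Province is at UTC−06:00.
15:30 UTC − 6h = 09:30 Solosa Province.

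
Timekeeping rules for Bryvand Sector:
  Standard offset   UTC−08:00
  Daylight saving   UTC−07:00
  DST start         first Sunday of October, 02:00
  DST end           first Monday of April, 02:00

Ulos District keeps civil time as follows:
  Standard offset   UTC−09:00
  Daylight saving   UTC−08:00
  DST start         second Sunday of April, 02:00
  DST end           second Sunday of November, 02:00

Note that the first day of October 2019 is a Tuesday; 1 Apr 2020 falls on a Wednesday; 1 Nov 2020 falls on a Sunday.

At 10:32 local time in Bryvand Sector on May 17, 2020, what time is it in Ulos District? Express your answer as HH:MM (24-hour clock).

1 October 2019 is a Tuesday, so the first Sunday is October 6.
1 April 2020 is a Wednesday, so the first Monday is April 6.
May 17, 2020 does not fall between 6 October 2019 and 6 April 2020, so daylight saving is not in effect and Bryvand Sector is at UTC−08:00.
10:32 Bryvand Sector + 8h = 18:32 UTC.
1 April 2020 is a Wednesday, so the first Sunday is April 5 and the second is April 12.
1 November 2020 is a Sunday, so the first Sunday is November 1 and the second is November 8.
At the standard offset (UTC−09:00), 18:32 UTC − 9h = 09:32 Ulos District standard time.
The standard-time date in Ulos District, May 17, 2020, falls between 12 April and 8 November, so daylight saving is in effect and Ulos District is at UTC−08:00.
18:32 UTC − 8h = 10:32 Ulos District.

10:32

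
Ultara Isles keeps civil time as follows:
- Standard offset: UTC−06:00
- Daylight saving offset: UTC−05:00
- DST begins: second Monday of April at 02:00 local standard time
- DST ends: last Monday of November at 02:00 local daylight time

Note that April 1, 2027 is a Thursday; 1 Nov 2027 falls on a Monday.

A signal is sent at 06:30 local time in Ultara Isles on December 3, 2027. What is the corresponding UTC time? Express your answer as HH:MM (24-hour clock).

1 April 2027 is a Thursday, so the first Monday is April 5 and the second is April 12.
1 November 2027 is a Monday, so Mondays fall on 1, 8, 15, 22, 29; the last is November 29.
December 3, 2027 is outside the daylight-saving period (12 April – 29 November), so Ultara Isles is on standard time, UTC−06:00.
06:30 local + 6h = 12:30 UTC.

12:30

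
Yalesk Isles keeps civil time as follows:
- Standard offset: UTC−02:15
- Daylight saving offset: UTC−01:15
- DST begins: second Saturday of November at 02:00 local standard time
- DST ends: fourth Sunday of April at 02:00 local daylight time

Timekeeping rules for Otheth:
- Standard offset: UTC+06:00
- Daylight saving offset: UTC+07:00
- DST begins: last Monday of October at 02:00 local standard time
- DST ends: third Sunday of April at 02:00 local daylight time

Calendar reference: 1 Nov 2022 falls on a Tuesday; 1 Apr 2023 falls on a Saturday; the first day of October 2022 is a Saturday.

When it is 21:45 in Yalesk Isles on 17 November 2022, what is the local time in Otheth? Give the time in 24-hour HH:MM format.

1 November 2022 is a Tuesday, so the first Saturday is November 5 and the second is November 12.
1 April 2023 is a Saturday, so the first Sunday is April 2 and the fourth is April 23.
17 November 2022 lies within the daylight-saving period (12 November 2022 – 23 April 2023), so Yalesk Isles is on daylight time, UTC−01:15.
21:45 Yalesk Isles + 1h15m = 23:00 UTC.
1 October 2022 is a Saturday, so Mondays fall on 3, 10, 17, 24, 31; the last is October 31.
1 April 2023 is a Saturday, so the first Sunday is April 2 and the third is April 16.
At the standard offset (UTC+06:00), 23:00 UTC + 6h = 05:00 Otheth standard time (rolling into the next day, 18 November 2022).
The standard-time date in Otheth, 18 November 2022, lies within the daylight-saving period (31 October 2022 – 16 April 2023), so Otheth is on daylight time, UTC+07:00.
23:00 UTC + 7h = 06:00 Otheth (rolling into the next day, 18 November 2022).

06:00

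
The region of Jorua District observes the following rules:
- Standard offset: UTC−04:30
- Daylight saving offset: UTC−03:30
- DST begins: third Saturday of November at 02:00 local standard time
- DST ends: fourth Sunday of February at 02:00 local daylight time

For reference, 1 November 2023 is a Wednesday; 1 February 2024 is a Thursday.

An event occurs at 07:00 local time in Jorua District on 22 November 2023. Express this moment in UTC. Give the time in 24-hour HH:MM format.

1 November 2023 is a Wednesday, so the first Saturday is November 4 and the third is November 18.
1 February 2024 is a Thursday, so the first Sunday is February 4 and the fourth is February 25.
Daylight saving runs 18 November 2023 – 25 February 2024; 22 November 2023 is inside that window, so Jorua District is at UTC−03:30.
07:00 local + 3h30m = 10:30 UTC.

10:30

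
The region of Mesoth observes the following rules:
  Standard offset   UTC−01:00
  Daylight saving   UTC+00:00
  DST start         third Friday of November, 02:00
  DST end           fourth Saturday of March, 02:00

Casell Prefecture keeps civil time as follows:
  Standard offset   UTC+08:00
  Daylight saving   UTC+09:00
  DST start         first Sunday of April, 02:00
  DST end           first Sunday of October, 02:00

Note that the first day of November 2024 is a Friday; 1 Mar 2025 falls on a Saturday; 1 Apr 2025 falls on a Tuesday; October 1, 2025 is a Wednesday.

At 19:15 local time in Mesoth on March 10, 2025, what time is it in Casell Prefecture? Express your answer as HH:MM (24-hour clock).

03:15

1 November 2024 is a Friday, so the first Friday is November 1 and the third is November 15.
1 March 2025 is a Saturday, so the first Saturday is March 1 and the fourth is March 22.
Daylight saving runs 15 November 2024 – 22 March 2025; March 10, 2025 is inside that window, so Mesoth is at UTC+00:00.
19:15 Mesoth − 0h = 19:15 UTC.
1 April 2025 is a Tuesday, so the first Sunday is April 6.
1 October 2025 is a Wednesday, so the first Sunday is October 5.
At the standard offset (UTC+08:00), 19:15 UTC + 8h = 03:15 Casell Prefecture standard time (rolling into the next day, 11 March 2025).
The standard-time date in Casell Prefecture, March 11, 2025, does not fall between 6 April and 5 October, so daylight saving is not in effect and Casell Prefecture is at UTC+08:00.
19:15 UTC + 8h = 03:15 Casell Prefecture (rolling into the next day, 11 March 2025).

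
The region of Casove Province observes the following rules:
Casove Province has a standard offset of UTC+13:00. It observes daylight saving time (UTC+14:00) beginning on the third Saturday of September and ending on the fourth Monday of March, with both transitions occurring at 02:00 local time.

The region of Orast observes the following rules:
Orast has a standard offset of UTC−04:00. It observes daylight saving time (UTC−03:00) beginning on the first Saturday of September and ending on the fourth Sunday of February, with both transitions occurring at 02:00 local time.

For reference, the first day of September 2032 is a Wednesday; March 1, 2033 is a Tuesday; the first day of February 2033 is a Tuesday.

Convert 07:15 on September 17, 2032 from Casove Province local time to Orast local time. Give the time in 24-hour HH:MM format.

15:15

1 September 2032 is a Wednesday, so the first Saturday is September 4 and the third is September 18.
1 March 2033 is a Tuesday, so the first Monday is March 7 and the fourth is March 28.
Daylight saving runs 18 September 2032 – 28 March 2033; September 17, 2032 is outside that window, so Casove Province is on standard time at UTC+13:00.
07:15 Casove Province − 13h = 18:15 UTC (rolling into the previous day, 16 September 2032).
1 September 2032 is a Wednesday, so the first Saturday is September 4.
1 February 2033 is a Tuesday, so the first Sunday is February 6 and the fourth is February 27.
At the standard offset (UTC−04:00), 18:15 UTC − 4h = 14:15 Orast standard time.
The standard-time date in Orast, September 16, 2032, lies within the daylight-saving period (4 September 2032 – 27 February 2033), so Orast is on daylight time, UTC−03:00.
18:15 UTC − 3h = 15:15 Orast.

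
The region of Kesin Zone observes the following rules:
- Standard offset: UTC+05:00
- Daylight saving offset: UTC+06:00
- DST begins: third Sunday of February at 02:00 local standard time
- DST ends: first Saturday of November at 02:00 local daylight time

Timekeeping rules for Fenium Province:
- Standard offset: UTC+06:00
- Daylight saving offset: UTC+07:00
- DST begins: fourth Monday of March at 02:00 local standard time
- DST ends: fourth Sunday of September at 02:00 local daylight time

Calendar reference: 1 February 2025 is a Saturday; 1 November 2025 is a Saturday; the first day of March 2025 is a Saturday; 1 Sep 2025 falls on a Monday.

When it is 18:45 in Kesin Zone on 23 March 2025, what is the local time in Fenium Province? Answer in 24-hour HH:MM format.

18:45

1 February 2025 is a Saturday, so the first Sunday is February 2 and the third is February 16.
1 November 2025 is a Saturday, so the first Saturday is November 1.
23 March 2025 lies within the daylight-saving period (16 February – 1 November), so Kesin Zone is on daylight time, UTC+06:00.
18:45 Kesin Zone − 6h = 12:45 UTC.
1 March 2025 is a Saturday, so the first Monday is March 3 and the fourth is March 24.
1 September 2025 is a Monday, so the first Sunday is September 7 and the fourth is September 28.
At the standard offset (UTC+06:00), 12:45 UTC + 6h = 18:45 Fenium Province standard time.
The standard-time date in Fenium Province, 23 March 2025, is outside the daylight-saving period (24 March – 28 September), so Fenium Province is on standard time, UTC+06:00.
12:45 UTC + 6h = 18:45 Fenium Province.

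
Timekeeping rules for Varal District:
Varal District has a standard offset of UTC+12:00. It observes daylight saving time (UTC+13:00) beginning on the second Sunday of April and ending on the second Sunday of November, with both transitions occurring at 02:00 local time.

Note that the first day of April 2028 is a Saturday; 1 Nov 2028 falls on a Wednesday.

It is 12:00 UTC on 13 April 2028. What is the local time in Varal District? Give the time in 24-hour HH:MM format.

1 April 2028 is a Saturday, so the first Sunday is April 2 and the second is April 9.
1 November 2028 is a Wednesday, so the first Sunday is November 5 and the second is November 12.
At the standard offset (UTC+12:00), 12:00 UTC + 12h = 00:00 Varal District standard time (rolling into the next day, 14 April 2028).
The standard-time date in Varal District, 14 April 2028, lies within the daylight-saving period (9 April – 12 November), so Varal District is on daylight time, UTC+13:00.
12:00 UTC + 13h = 01:00 local (rolling into the next day, 14 April 2028).

01:00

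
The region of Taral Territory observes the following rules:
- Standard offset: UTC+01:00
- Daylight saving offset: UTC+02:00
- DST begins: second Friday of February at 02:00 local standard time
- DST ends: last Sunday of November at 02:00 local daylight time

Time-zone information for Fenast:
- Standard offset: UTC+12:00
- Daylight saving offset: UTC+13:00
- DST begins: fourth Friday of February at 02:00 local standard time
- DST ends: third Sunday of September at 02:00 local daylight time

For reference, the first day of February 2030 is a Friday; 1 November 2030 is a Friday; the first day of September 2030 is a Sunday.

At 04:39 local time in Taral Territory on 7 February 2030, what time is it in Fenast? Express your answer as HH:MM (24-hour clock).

1 February 2030 is a Friday, so the first Friday is February 1 and the second is February 8.
1 November 2030 is a Friday, so Sundays fall on 3, 10, 17, 24; the last is November 24.
Daylight saving runs 8 February – 24 November; 7 February 2030 is outside that window, so Taral Territory is on standard time at UTC+01:00.
04:39 Taral Territory − 1h = 03:39 UTC.
1 February 2030 is a Friday, so the first Friday is February 1 and the fourth is February 22.
1 September 2030 is a Sunday, so the first Sunday is September 1 and the third is September 15.
At the standard offset (UTC+12:00), 03:39 UTC + 12h = 15:39 Fenast standard time.
Daylight saving runs 22 February – 15 September; the standard-time date in Fenast, 7 February 2030, is outside that window, so Fenast is on standard time at UTC+12:00.
03:39 UTC + 12h = 15:39 Fenast.

15:39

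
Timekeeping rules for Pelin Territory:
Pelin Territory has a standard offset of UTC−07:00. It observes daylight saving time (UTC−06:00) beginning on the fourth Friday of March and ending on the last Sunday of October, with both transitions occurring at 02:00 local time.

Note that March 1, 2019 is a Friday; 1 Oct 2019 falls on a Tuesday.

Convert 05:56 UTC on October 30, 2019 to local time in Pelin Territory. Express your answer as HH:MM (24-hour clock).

1 March 2019 is a Friday, so the first Friday is March 1 and the fourth is March 22.
1 October 2019 is a Tuesday, so Sundays fall on 6, 13, 20, 27; the last is October 27.
At the standard offset (UTC−07:00), 05:56 UTC − 7h = 22:56 Pelin Territory standard time (rolling into the previous day, 29 October 2019).
The standard-time date in Pelin Territory, October 29, 2019, is outside the daylight-saving period (22 March – 27 October), so Pelin Territory is on standard time, UTC−07:00.
05:56 UTC − 7h = 22:56 local (rolling into the previous day, 29 October 2019).

22:56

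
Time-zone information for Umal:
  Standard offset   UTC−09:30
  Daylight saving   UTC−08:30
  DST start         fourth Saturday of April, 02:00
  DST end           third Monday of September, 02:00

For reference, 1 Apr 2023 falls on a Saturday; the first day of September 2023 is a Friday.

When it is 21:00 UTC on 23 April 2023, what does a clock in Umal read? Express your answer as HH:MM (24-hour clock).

1 April 2023 is a Saturday, so the first Saturday is April 1 and the fourth is April 22.
1 September 2023 is a Friday, so the first Monday is September 4 and the third is September 18.
At the standard offset (UTC−09:30), 21:00 UTC − 9h30m = 11:30 Umal standard time.
Daylight saving runs 22 April – 18 September; the standard-time date in Umal, 23 April 2023, is inside that window, so Umal is at UTC−08:30.
21:00 UTC − 8h30m = 12:30 local.

12:30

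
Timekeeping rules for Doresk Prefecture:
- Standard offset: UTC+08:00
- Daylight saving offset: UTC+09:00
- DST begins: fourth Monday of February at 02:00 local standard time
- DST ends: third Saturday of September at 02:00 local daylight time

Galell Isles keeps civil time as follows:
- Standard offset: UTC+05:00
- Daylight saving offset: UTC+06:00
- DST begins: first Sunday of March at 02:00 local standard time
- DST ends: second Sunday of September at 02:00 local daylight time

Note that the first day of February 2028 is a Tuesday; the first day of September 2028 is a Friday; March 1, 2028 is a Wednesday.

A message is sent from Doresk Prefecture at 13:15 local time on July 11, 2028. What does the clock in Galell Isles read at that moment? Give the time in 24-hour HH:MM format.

1 February 2028 is a Tuesday, so the first Monday is February 7 and the fourth is February 28.
1 September 2028 is a Friday, so the first Saturday is September 2 and the third is September 16.
July 11, 2028 lies within the daylight-saving period (28 February – 16 September), so Doresk Prefecture is on daylight time, UTC+09:00.
13:15 Doresk Prefecture − 9h = 04:15 UTC.
1 March 2028 is a Wednesday, so the first Sunday is March 5.
1 September 2028 is a Friday, so the first Sunday is September 3 and the second is September 10.
At the standard offset (UTC+05:00), 04:15 UTC + 5h = 09:15 Galell Isles standard time.
Daylight saving runs 5 March – 10 September; the standard-time date in Galell Isles, July 11, 2028, is inside that window, so Galell Isles is at UTC+06:00.
04:15 UTC + 6h = 10:15 Galell Isles.

10:15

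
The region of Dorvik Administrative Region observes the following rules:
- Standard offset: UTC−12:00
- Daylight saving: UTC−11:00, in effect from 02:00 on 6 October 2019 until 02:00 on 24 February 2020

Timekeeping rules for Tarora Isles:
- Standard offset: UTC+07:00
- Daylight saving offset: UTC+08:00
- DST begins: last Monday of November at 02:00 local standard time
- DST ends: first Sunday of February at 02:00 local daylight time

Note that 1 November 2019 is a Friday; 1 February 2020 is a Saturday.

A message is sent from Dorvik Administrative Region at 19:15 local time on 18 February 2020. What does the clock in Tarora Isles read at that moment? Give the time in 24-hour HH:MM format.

18 February 2020 falls between 6 October 2019 and 24 February 2020, so daylight saving is in effect and Dorvik Administrative Region is at UTC−11:00.
19:15 Dorvik Administrative Region + 11h = 06:15 UTC (rolling into the next day, 19 February 2020).
1 November 2019 is a Friday, so Mondays fall on 4, 11, 18, 25; the last is November 25.
1 February 2020 is a Saturday, so the first Sunday is February 2.
At the standard offset (UTC+07:00), 06:15 UTC + 7h = 13:15 Tarora Isles standard time.
The standard-time date in Tarora Isles, 19 February 2020, is outside the daylight-saving period (25 November 2019 – 2 February 2020), so Tarora Isles is on standard time, UTC+07:00.
06:15 UTC + 7h = 13:15 Tarora Isles.

13:15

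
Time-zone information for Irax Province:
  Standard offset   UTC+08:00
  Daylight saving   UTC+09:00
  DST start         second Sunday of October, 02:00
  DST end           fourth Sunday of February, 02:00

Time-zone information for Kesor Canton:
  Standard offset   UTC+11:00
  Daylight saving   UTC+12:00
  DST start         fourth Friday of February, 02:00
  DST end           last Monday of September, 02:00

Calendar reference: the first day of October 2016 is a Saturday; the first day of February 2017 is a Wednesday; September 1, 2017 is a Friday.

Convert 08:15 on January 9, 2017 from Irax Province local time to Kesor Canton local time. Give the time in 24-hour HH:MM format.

1 October 2016 is a Saturday, so the first Sunday is October 2 and the second is October 9.
1 February 2017 is a Wednesday, so the first Sunday is February 5 and the fourth is February 26.
January 9, 2017 falls between 9 October 2016 and 26 February 2017, so daylight saving is in effect and Irax Province is at UTC+09:00.
08:15 Irax Province − 9h = 23:15 UTC (rolling into the previous day, 8 January 2017).
1 February 2017 is a Wednesday, so the first Friday is February 3 and the fourth is February 24.
1 September 2017 is a Friday, so Mondays fall on 4, 11, 18, 25; the last is September 25.
At the standard offset (UTC+11:00), 23:15 UTC + 11h = 10:15 Kesor Canton standard time (rolling into the next day, 9 January 2017).
The standard-time date in Kesor Canton, January 9, 2017, is outside the daylight-saving period (24 February – 25 September), so Kesor Canton is on standard time, UTC+11:00.
23:15 UTC + 11h = 10:15 Kesor Canton (rolling into the next day, 9 January 2017).

10:15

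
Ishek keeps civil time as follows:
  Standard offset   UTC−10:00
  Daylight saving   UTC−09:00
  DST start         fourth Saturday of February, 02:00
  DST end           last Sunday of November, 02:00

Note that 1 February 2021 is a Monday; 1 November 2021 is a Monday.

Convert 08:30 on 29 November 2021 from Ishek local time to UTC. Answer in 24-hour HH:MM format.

18:30

1 February 2021 is a Monday, so the first Saturday is February 6 and the fourth is February 27.
1 November 2021 is a Monday, so Sundays fall on 7, 14, 21, 28; the last is November 28.
Daylight saving runs 27 February – 28 November; 29 November 2021 is outside that window, so Ishek is on standard time at UTC−10:00.
08:30 local + 10h = 18:30 UTC.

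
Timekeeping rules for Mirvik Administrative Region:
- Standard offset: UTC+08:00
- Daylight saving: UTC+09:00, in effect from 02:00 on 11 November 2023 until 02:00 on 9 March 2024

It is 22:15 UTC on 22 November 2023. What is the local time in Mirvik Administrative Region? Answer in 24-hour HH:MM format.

At the standard offset (UTC+08:00), 22:15 UTC + 8h = 06:15 Mirvik Administrative Region standard time (rolling into the next day, 23 November 2023).
The standard-time date in Mirvik Administrative Region, 23 November 2023, falls between 11 November 2023 and 9 March 2024, so daylight saving is in effect and Mirvik Administrative Region is at UTC+09:00.
22:15 UTC + 9h = 07:15 local (rolling into the next day, 23 November 2023).

07:15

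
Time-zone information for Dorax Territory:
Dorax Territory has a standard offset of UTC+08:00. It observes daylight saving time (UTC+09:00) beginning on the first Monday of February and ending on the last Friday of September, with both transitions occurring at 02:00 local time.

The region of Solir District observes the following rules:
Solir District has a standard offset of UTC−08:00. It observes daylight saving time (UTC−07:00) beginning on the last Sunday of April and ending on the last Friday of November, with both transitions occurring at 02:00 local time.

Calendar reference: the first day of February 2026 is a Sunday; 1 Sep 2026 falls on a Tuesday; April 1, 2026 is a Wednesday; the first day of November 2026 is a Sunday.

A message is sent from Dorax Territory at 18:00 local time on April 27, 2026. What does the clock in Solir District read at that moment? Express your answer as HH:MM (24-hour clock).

02:00

1 February 2026 is a Sunday, so the first Monday is February 2.
1 September 2026 is a Tuesday, so Fridays fall on 4, 11, 18, 25; the last is September 25.
April 27, 2026 falls between 2 February and 25 September, so daylight saving is in effect and Dorax Territory is at UTC+09:00.
18:00 Dorax Territory − 9h = 09:00 UTC.
1 April 2026 is a Wednesday, so Sundays fall on 5, 12, 19, 26; the last is April 26.
1 November 2026 is a Sunday, so Fridays fall on 6, 13, 20, 27; the last is November 27.
At the standard offset (UTC−08:00), 09:00 UTC − 8h = 01:00 Solir District standard time.
The standard-time date in Solir District, April 27, 2026, falls between 26 April and 27 November, so daylight saving is in effect and Solir District is at UTC−07:00.
09:00 UTC − 7h = 02:00 Solir District.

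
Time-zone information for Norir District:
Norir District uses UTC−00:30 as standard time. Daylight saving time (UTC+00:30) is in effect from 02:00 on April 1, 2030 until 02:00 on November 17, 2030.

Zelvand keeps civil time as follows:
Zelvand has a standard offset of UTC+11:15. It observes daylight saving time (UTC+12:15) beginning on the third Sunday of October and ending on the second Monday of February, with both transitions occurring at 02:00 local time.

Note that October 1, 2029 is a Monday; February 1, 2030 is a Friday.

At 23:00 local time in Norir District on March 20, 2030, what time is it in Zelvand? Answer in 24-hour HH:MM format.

March 20, 2030 does not fall between 1 April and 17 November, so daylight saving is not in effect and Norir District is at UTC−00:30.
23:00 Norir District + 0h30m = 23:30 UTC.
1 October 2029 is a Monday, so the first Sunday is October 7 and the third is October 21.
1 February 2030 is a Friday, so the first Monday is February 4 and the second is February 11.
At the standard offset (UTC+11:15), 23:30 UTC + 11h15m = 10:45 Zelvand standard time (rolling into the next day, 21 March 2030).
The standard-time date in Zelvand, March 21, 2030, does not fall between 21 October 2029 and 11 February 2030, so daylight saving is not in effect and Zelvand is at UTC+11:15.
23:30 UTC + 11h15m = 10:45 Zelvand (rolling into the next day, 21 March 2030).

10:45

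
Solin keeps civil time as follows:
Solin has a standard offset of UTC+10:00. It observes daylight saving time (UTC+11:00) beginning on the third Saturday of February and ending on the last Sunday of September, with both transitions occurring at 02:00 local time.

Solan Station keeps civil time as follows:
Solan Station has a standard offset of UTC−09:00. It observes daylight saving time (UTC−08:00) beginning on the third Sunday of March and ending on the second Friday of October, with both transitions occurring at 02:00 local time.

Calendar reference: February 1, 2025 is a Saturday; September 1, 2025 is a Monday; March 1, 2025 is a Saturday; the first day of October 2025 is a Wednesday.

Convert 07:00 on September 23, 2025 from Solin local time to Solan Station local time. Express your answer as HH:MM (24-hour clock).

1 February 2025 is a Saturday, so the first Saturday is February 1 and the third is February 15.
1 September 2025 is a Monday, so Sundays fall on 7, 14, 21, 28; the last is September 28.
September 23, 2025 falls between 15 February and 28 September, so daylight saving is in effect and Solin is at UTC+11:00.
07:00 Solin − 11h = 20:00 UTC (rolling into the previous day, 22 September 2025).
1 March 2025 is a Saturday, so the first Sunday is March 2 and the third is March 16.
1 October 2025 is a Wednesday, so the first Friday is October 3 and the second is October 10.
At the standard offset (UTC−09:00), 20:00 UTC − 9h = 11:00 Solan Station standard time.
The standard-time date in Solan Station, September 22, 2025, falls between 16 March and 10 October, so daylight saving is in effect and Solan Station is at UTC−08:00.
20:00 UTC − 8h = 12:00 Solan Station.

12:00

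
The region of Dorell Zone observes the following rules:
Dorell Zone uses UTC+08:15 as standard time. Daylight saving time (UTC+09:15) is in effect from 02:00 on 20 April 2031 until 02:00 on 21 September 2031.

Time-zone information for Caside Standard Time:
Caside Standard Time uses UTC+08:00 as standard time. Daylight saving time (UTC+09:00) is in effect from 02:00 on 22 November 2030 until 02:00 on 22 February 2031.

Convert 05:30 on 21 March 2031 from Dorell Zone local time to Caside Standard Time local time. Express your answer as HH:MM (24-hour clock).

05:15

21 March 2031 is outside the daylight-saving period (20 April – 21 September), so Dorell Zone is on standard time, UTC+08:15.
05:30 Dorell Zone − 8h15m = 21:15 UTC (rolling into the previous day, 20 March 2031).
At the standard offset (UTC+08:00), 21:15 UTC + 8h = 05:15 Caside Standard Time standard time (rolling into the next day, 21 March 2031).
The standard-time date in Caside Standard Time, 21 March 2031, is outside the daylight-saving period (22 November 2030 – 22 February 2031), so Caside Standard Time is on standard time, UTC+08:00.
21:15 UTC + 8h = 05:15 Caside Standard Time (rolling into the next day, 21 March 2031).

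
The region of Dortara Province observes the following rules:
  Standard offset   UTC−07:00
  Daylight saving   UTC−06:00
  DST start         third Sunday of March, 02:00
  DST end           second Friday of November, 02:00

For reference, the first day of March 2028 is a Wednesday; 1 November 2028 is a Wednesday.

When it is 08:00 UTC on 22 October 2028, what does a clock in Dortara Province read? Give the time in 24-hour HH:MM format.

1 March 2028 is a Wednesday, so the first Sunday is March 5 and the third is March 19.
1 November 2028 is a Wednesday, so the first Friday is November 3 and the second is November 10.
At the standard offset (UTC−07:00), 08:00 UTC − 7h = 01:00 Dortara Province standard time.
The standard-time date in Dortara Province, 22 October 2028, lies within the daylight-saving period (19 March – 10 November), so Dortara Province is on daylight time, UTC−06:00.
08:00 UTC − 6h = 02:00 local.

02:00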